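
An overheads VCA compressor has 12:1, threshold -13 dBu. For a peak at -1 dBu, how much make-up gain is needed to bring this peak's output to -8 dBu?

4 dB

The peak compresses to -13 + 12/12 = -12 dBu.
To reach -8 dBu requires -8 − (-12) = 4 dB of make-up.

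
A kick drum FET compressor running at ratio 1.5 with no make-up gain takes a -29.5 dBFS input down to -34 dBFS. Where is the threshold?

Gain reduction = -29.5 − (-34) = 4.5 dB; output overshoot = GR / (R − 1) = 4.5 / 0.5 = 9 dB.
Threshold = output − output overshoot = -34 − 9 = -43 dBFS.

-43 dBFS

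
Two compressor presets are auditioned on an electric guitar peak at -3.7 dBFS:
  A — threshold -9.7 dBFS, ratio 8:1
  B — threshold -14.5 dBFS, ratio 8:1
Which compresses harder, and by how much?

A: 6 dB over, compressed to 0.75 dB over, so 5.25 dB of GR.
B: 10.8 dB over, compressed to 1.35 dB over, so 9.45 dB of GR.
B applies 4.2 dB more gain reduction.

B, by 4.2 dB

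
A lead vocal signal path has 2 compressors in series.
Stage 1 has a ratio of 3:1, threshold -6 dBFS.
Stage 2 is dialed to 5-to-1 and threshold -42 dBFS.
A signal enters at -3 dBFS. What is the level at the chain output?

Stage 1: overshoot 3 dB → 3/3 = 1 dB → -5 dBFS.
Stage 2: overshoot 37 dB → 37/5 = 7.4 dB → -34.6 dBFS.

-34.6 dBFS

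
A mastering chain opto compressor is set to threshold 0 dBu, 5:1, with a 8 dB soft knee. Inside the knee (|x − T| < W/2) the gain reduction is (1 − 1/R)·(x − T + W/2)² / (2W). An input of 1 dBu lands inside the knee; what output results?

x − T + W/2 = 1 − 0 + 4 = 5.
GR = (1 − 1/5) × 5² / 16 = 0.8 × 25 / 16 = 1.25 dB.
Output = 1 − 1.25 = -0.25 dBu.

-0.25 dBu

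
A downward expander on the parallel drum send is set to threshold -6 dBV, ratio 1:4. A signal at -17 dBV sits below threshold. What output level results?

Undershoot = (-6) − (-17) = 11 dB.
At 1:4, that expands to 44 dB under threshold.
Output = -6 − 44 = -50 dBV.

-50 dBV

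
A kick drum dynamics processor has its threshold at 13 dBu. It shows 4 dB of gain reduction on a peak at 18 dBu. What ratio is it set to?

5:1

Input overshoot = 18 − 13 = 5 dB.
Output overshoot = 5 − 4 = 1 dB.
Ratio = input overshoot / output overshoot = 5 / 1 = 5.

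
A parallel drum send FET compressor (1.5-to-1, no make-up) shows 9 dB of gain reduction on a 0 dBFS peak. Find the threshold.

-27 dBFS

Let T be the threshold. Output overshoot = (input overshoot)/R, so -9 − T = (0 − T)/1.5.
1.5·(-9 − T) = 0 − T → 0.5·T = -13.5 − 0 = -13.5.
T = -13.5/0.5 = -27 dBFS.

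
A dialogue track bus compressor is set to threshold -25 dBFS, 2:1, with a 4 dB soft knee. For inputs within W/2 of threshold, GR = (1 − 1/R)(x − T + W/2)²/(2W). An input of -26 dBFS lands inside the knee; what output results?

-26.0625 dBFS

x − T + W/2 = -26 − (-25) + 2 = 1.
GR = (1 − 1/2) × 1² / 8 = 0.5 × 1 / 8 = 0.0625 dB.
Output = -26 − 0.0625 = -26.0625 dBFS.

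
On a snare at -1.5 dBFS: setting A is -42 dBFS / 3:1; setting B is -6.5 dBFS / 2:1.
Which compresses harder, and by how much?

A: 40.5 dB over, compressed to 13.5 dB over, so 27 dB of GR.
B: 5 dB over, compressed to 2.5 dB over, so 2.5 dB of GR.
Difference: 24.5 dB in favour of A.

A, by 24.5 dB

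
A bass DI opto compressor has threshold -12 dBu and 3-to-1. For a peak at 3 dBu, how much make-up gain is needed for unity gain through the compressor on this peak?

10 dB

The peak compresses to -12 + 15/3 = -7 dBu.
To reach 3 dBu requires 3 − (-7) = 10 dB of make-up.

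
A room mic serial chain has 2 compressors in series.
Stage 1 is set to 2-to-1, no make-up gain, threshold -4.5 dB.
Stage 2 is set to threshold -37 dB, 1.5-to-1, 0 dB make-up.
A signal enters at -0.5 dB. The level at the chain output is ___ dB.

-14 dB

Stage 1: overshoot 4 dB → 4/2 = 2 dB → -2.5 dB.
Stage 2: overshoot 34.5 dB → 34.5/1.5 = 23 dB → -14 dB.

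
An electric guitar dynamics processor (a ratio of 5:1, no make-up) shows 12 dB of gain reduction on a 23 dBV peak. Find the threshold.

Let T be the threshold. Output overshoot = (input overshoot)/R, so 11 − T = (23 − T)/5.
5·(11 − T) = 23 − T → 4·T = 55 − 23 = 32.
T = 32/4 = 8 dBV.

8 dBV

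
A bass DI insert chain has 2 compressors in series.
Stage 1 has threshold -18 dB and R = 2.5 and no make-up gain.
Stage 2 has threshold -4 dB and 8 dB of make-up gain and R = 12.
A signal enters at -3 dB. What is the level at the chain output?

Stage 1: -3 dB is 15 dB over -18 dB; at 2.5:1 that becomes 6 dB over, giving -12 dB.
Stage 2: -12 dB is at or below the -4 dB threshold — no compression; make-up brings it to -4 dB.

-4 dB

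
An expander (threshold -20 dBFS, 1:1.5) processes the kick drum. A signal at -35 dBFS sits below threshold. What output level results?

-42.5 dBFS

The input is 15 dB below the -20 dBFS threshold.
A 1:1.5 expander multiplies undershoot by 1.5: 15 × 1.5 = 22.5 dB below threshold.
Output = -20 − 22.5 = -42.5 dBFS.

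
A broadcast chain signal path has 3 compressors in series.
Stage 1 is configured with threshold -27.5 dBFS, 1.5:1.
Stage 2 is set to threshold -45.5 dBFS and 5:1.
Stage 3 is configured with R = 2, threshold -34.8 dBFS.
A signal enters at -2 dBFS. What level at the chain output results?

Stage 1: 25.5 dB above -27.5 dBFS, reduced 1.5:1 to 17 dB above → -10.5 dBFS.
Stage 2: overshoot 35 dB → 35/5 = 7 dB → -38.5 dBFS.
Stage 3: below threshold (-38.5 ≤ -34.8); passes unchanged; output -38.5 dBFS.

-38.5 dBFS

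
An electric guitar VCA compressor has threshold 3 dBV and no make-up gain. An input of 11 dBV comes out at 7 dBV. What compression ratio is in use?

2:1

Input overshoot = 11 − 3 = 8 dB; output overshoot = 7 − 3 = 4 dB.
Ratio = 8 / 4 = 2.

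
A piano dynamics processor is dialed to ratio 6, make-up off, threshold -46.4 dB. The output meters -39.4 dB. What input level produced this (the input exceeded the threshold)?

The compressed level sits -39.4 − (-46.4) = 7 dB over threshold.
Before 6:1 compression the overshoot was 7 × 6 = 42 dB, so input = -46.4 + 42 = -4.4 dB.

-4.4 dB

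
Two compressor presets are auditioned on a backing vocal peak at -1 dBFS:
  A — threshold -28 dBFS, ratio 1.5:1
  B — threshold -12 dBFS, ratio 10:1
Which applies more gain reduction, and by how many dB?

B, by 0.9 dB

A: overshoot 27 dB → output overshoot 18 dB → GR 9 dB.
B: overshoot 11 dB → output overshoot 1.1 dB → GR 9.9 dB.
B applies 0.9 dB more gain reduction.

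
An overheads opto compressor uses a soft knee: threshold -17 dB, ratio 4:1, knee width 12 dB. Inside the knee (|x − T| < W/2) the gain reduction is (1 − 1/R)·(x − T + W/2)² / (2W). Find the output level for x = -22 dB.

x − T + W/2 = -22 − (-17) + 6 = 1.
GR = (1 − 1/4) × 1² / 24 = 0.75 × 1 / 24 = 0.03125 dB.
Output = -22 − 0.03125 = -22.03125 dB.

-22.03125 dB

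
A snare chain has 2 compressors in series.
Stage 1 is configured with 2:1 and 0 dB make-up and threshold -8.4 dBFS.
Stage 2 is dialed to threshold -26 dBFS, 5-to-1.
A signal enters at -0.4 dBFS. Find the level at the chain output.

-21.68 dBFS

Stage 1: 8 dB above -8.4 dBFS, reduced 2:1 to 4 dB above → -4.4 dBFS.
Stage 2: -4.4 dBFS is 21.6 dB over -26 dBFS; at 5:1 that becomes 4.32 dB over, giving -21.68 dBFS.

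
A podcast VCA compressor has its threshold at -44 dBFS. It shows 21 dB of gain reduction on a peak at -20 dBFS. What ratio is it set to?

8:1

Input overshoot = -20 − (-44) = 24 dB.
Output overshoot = 24 − 21 = 3 dB.
Ratio = input overshoot / output overshoot = 24 / 3 = 8.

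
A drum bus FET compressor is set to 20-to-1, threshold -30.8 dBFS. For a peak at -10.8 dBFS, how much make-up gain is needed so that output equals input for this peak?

Overshoot 20 dB → 20/20 = 1 dB after compression, so the compressed level is -30.8 + 1 = -29.8 dBFS.
Make-up = target − compressed = -10.8 − (-29.8) = 19 dB.

19 dB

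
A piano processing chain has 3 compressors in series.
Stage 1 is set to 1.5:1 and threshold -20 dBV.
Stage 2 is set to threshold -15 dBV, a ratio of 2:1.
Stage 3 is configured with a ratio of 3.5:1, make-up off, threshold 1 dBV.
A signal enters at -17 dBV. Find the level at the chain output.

Stage 1: 3 dB above -20 dBV, reduced 1.5:1 to 2 dB above → -18 dBV.
Stage 2: -18 dBV ≤ -15 dBV, so stage 2 doesn't engage; output -18 dBV.
Stage 3: below threshold (-18 ≤ 1); passes unchanged; output -18 dBV.

-18 dBV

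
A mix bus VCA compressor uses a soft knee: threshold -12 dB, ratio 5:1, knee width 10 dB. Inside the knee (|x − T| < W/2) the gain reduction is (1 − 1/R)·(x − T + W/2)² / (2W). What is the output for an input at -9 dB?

x − T + W/2 = -9 − (-12) + 5 = 8.
GR = (1 − 1/5) × 8² / 20 = 0.8 × 64 / 20 = 2.56 dB.
Output = -9 − 2.56 = -11.56 dB.

-11.56 dB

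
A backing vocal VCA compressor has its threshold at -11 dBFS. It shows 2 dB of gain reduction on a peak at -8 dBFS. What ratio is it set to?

Input overshoot = -8 − (-11) = 3 dB.
Output overshoot = 3 − 2 = 1 dB.
Ratio = input overshoot / output overshoot = 3 / 1 = 3.

3:1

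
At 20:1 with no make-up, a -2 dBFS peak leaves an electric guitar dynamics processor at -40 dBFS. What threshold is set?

-42 dBFS

Input is 40 dB above T (since output overshoot × R = input overshoot: (-40 − T)·20 = -2 − T gives T = -42 dBFS).
Check: -42 + (-2 − (-42))/20 = -42 + 2 = -40 dBFS. ✓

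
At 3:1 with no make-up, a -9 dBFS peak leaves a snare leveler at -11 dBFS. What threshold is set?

Input is 3 dB above T (since output overshoot × R = input overshoot: (-11 − T)·3 = -9 − T gives T = -12 dBFS).
Check: -12 + (-9 − (-12))/3 = -12 + 1 = -11 dBFS. ✓

-12 dBFS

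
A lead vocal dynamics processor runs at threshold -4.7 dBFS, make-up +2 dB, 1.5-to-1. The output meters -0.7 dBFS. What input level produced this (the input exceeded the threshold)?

Stripping the +2 dB make-up gives -2.7 dBFS at the gain stage.
Post-compression overshoot = -2.7 − (-4.7) = 2 dB.
Before 1.5:1 compression the overshoot was 2 × 1.5 = 3 dB, so input = -4.7 + 3 = -1.7 dBFS.

-1.7 dBFS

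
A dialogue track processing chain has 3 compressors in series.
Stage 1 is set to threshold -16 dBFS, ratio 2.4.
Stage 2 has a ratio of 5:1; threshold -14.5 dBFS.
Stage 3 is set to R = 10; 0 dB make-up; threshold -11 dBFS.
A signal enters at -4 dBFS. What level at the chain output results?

-13.8 dBFS

Stage 1: 12 dB above -16 dBFS, reduced 2.4:1 to 5 dB above → -11 dBFS.
Stage 2: 3.5 dB above -14.5 dBFS, reduced 5:1 to 0.7 dB above → -13.8 dBFS.
Stage 3: below threshold (-13.8 ≤ -11); passes unchanged; output -13.8 dBFS.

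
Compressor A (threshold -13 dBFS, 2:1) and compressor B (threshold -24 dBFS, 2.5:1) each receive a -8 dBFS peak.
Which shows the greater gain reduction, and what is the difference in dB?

A: overshoot 5 dB → output overshoot 2.5 dB → GR 2.5 dB.
B: overshoot 16 dB → output overshoot 6.4 dB → GR 9.6 dB.
B applies 7.1 dB more gain reduction.

B, by 7.1 dB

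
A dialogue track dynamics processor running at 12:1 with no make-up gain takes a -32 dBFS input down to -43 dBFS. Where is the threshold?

Gain reduction = -32 − (-43) = 11 dB; output overshoot = GR / (R − 1) = 11 / 11 = 1 dB.
Threshold = output − output overshoot = -43 − 1 = -44 dBFS.

-44 dBFS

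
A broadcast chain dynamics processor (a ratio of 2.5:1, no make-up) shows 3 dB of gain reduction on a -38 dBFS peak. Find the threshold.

-43 dBFS

Input is 5 dB above T (since output overshoot × R = input overshoot: (-41 − T)·2.5 = -38 − T gives T = -43 dBFS).
Check: -43 + (-38 − (-43))/2.5 = -43 + 2 = -41 dBFS. ✓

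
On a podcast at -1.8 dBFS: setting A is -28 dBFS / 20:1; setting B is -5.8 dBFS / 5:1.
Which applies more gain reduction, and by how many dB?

A, by 21.69 dB

A: 26.2 dB over, compressed to 1.31 dB over, so 24.89 dB of GR.
B: 4 dB over, compressed to 0.8 dB over, so 3.2 dB of GR.
A applies 21.69 dB more gain reduction.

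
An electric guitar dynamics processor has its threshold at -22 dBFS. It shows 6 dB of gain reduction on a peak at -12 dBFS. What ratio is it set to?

Input overshoot = -12 − (-22) = 10 dB.
Output overshoot = 10 − 6 = 4 dB.
Ratio = input overshoot / output overshoot = 10 / 4 = 2.5.

2.5:1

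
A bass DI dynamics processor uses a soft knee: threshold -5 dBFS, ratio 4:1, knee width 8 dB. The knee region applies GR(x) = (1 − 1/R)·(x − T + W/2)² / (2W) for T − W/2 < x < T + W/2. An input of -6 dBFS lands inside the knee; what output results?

-6.421875 dBFS

x − T + W/2 = -6 − (-5) + 4 = 3.
GR = (1 − 1/4) × 3² / 16 = 0.75 × 9 / 16 = 0.421875 dB.
Output = -6 − 0.421875 = -6.421875 dBFS.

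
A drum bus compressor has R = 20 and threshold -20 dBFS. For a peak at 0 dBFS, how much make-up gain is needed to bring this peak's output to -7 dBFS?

12 dB

Overshoot 20 dB → 20/20 = 1 dB after compression, so the compressed level is -20 + 1 = -19 dBFS.
Make-up = target − compressed = -7 − (-19) = 12 dB.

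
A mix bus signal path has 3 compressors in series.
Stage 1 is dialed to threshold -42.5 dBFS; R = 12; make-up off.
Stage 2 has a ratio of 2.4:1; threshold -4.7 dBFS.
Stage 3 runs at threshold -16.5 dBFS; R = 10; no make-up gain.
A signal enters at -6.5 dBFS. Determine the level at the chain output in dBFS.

-39.5 dBFS

Stage 1: 36 dB above -42.5 dBFS, reduced 12:1 to 3 dB above → -39.5 dBFS.
Stage 2: -39.5 dBFS ≤ -4.7 dBFS, so stage 2 doesn't engage; output -39.5 dBFS.
Stage 3: -39.5 dBFS ≤ -16.5 dBFS, so stage 3 doesn't engage; output -39.5 dBFS.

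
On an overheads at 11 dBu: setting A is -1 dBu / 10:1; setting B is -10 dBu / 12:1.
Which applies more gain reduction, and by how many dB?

B, by 8.45 dB

A: overshoot 12 dB → output overshoot 1.2 dB → GR 10.8 dB.
B: overshoot 21 dB → output overshoot 1.75 dB → GR 19.25 dB.
B applies 8.45 dB more gain reduction.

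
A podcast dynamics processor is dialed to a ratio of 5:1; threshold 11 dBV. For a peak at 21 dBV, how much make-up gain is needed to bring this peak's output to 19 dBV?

6 dB

The peak compresses to 11 + 10/5 = 13 dBV.
To reach 19 dBV requires 19 − 13 = 6 dB of make-up.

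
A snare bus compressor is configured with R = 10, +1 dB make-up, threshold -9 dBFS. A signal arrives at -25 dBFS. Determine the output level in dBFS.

-24 dBFS

-25 dBFS is 16 dB below the -9 dBFS threshold, so no gain reduction is applied.
Make-up gain adds 1 dB: -25 + 1 = -24 dBFS.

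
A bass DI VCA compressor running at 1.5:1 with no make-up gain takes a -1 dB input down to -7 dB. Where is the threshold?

Gain reduction = -1 − (-7) = 6 dB; output overshoot = GR / (R − 1) = 6 / 0.5 = 12 dB.
Threshold = output − output overshoot = -7 − 12 = -19 dB.

-19 dB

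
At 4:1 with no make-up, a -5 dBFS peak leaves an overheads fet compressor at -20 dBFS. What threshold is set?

Input is 20 dB above T (since output overshoot × R = input overshoot: (-20 − T)·4 = -5 − T gives T = -25 dBFS).
Check: -25 + (-5 − (-25))/4 = -25 + 5 = -20 dBFS. ✓

-25 dBFS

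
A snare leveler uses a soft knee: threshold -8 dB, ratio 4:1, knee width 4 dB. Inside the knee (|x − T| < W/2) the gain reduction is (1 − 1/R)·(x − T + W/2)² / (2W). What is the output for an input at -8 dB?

-8.375 dB

x − T + W/2 = -8 − (-8) + 2 = 2.
GR = (1 − 1/4) × 2² / 8 = 0.75 × 4 / 8 = 0.375 dB.
Output = -8 − 0.375 = -8.375 dB.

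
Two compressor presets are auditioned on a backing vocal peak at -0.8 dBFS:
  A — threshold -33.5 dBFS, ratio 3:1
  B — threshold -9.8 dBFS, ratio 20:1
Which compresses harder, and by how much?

A: overshoot 32.7 dB → output overshoot 10.9 dB → GR 21.8 dB.
B: overshoot 9 dB → output overshoot 0.45 dB → GR 8.55 dB.
A applies 13.25 dB more gain reduction.

A, by 13.25 dB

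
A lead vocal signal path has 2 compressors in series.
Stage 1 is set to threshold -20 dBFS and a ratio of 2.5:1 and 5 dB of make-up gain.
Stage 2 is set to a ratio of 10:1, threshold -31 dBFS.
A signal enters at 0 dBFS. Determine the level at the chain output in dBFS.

-28.6 dBFS

Stage 1: overshoot 20 dB → 20/2.5 = 8 dB → -12 dBFS; +5 dB make-up → -7 dBFS.
Stage 2: overshoot 24 dB → 24/10 = 2.4 dB → -28.6 dBFS.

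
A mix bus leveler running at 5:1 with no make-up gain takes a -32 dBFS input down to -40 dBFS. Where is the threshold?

-42 dBFS

Gain reduction = -32 − (-40) = 8 dB; output overshoot = GR / (R − 1) = 8 / 4 = 2 dB.
Threshold = output − output overshoot = -40 − 2 = -42 dBFS.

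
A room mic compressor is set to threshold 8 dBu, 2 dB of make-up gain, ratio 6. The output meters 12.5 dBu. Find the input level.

23 dBu

Stripping the +2 dB make-up gives 10.5 dBu at the gain stage.
Post-compression overshoot = 10.5 − 8 = 2.5 dB.
Input overshoot = R × output overshoot = 15 dB → input = 8 + 15 = 23 dBu.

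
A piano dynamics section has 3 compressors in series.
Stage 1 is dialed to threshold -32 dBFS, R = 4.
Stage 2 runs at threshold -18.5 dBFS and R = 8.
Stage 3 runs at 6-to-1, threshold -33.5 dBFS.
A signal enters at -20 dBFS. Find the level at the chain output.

Stage 1: overshoot 12 dB → 12/4 = 3 dB → -29 dBFS.
Stage 2: -29 dBFS is at or below the -18.5 dBFS threshold — no compression; output -29 dBFS.
Stage 3: overshoot 4.5 dB → 4.5/6 = 0.75 dB → -32.75 dBFS.

-32.75 dBFS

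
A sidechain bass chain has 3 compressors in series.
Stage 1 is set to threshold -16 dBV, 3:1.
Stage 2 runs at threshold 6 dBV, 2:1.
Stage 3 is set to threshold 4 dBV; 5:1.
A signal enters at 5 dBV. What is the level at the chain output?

Stage 1: overshoot 21 dB → 21/3 = 7 dB → -9 dBV.
Stage 2: -9 dBV is at or below the 6 dBV threshold — no compression; output -9 dBV.
Stage 3: below threshold (-9 ≤ 4); passes unchanged; output -9 dBV.

-9 dBV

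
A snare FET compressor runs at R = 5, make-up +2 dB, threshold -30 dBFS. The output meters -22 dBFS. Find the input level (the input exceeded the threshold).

0 dBFS

Stripping the +2 dB make-up gives -24 dBFS at the gain stage.
That's 6 dB above the -30 dBFS threshold.
Undo the ratio: input overshoot = 6 × 5 = 30 dB, giving input = 0 dBFS.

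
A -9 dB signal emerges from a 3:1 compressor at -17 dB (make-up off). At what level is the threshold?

Gain reduction = -9 − (-17) = 8 dB; output overshoot = GR / (R − 1) = 8 / 2 = 4 dB.
Threshold = output − output overshoot = -17 − 4 = -21 dB.

-21 dB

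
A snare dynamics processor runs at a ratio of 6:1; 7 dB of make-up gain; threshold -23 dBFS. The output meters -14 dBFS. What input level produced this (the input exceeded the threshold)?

Before make-up, the level was -14 − 7 = -21 dBFS.
Post-compression overshoot = -21 − (-23) = 2 dB.
Undo the ratio: input overshoot = 2 × 6 = 12 dB, giving input = -11 dBFS.

-11 dBFS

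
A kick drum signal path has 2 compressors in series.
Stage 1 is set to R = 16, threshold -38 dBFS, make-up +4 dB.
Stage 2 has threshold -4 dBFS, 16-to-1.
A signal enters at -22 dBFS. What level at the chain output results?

-33 dBFS

Stage 1: overshoot 16 dB → 16/16 = 1 dB → -37 dBFS; +4 dB make-up → -33 dBFS.
Stage 2: -33 dBFS is at or below the -4 dBFS threshold — no compression; output -33 dBFS.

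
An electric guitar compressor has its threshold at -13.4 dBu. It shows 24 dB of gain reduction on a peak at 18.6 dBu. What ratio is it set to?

Input overshoot = 18.6 − (-13.4) = 32 dB.
Output overshoot = 32 − 24 = 8 dB.
Ratio = input overshoot / output overshoot = 32 / 8 = 4.

4:1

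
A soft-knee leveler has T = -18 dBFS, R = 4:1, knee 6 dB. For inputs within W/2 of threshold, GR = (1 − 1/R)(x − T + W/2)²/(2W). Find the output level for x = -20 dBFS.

-20.0625 dBFS

x − T + W/2 = -20 − (-18) + 3 = 1.
GR = (1 − 1/4) × 1² / 12 = 0.75 × 1 / 12 = 0.0625 dB.
Output = -20 − 0.0625 = -20.0625 dBFS.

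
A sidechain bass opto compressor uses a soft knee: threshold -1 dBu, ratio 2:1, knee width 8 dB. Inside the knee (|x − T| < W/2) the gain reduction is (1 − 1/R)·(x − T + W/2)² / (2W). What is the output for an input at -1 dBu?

x − T + W/2 = -1 − (-1) + 4 = 4.
GR = (1 − 1/2) × 4² / 16 = 0.5 × 16 / 16 = 0.5 dB.
Output = -1 − 0.5 = -1.5 dBu.

-1.5 dBu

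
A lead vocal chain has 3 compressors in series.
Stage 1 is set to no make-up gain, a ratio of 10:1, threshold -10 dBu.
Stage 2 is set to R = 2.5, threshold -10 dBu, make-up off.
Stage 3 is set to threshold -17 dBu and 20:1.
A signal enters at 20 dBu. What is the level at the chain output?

Stage 1: overshoot 30 dB → 30/10 = 3 dB → -7 dBu.
Stage 2: -7 dBu is 3 dB over -10 dBu; at 2.5:1 that becomes 1.2 dB over, giving -8.8 dBu.
Stage 3: overshoot 8.2 dB → 8.2/20 = 0.41 dB → -16.59 dBu.

-16.59 dBu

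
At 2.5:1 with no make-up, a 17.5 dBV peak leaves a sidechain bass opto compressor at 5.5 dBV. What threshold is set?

-2.5 dBV

Input is 20 dB above T (since output overshoot × R = input overshoot: (5.5 − T)·2.5 = 17.5 − T gives T = -2.5 dBV).
Check: -2.5 + (17.5 − (-2.5))/2.5 = -2.5 + 8 = 5.5 dBV. ✓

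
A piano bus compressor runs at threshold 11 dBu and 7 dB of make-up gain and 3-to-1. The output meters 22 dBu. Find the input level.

23 dBu

Stripping the +7 dB make-up gives 15 dBu at the gain stage.
Post-compression overshoot = 15 − 11 = 4 dB.
Before 3:1 compression the overshoot was 4 × 3 = 12 dB, so input = 11 + 12 = 23 dBu.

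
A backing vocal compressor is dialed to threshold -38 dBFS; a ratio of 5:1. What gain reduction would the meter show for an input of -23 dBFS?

12 dB

Overshoot = -23 − (-38) = 15 dB.
After 5:1 compression the overshoot becomes 15/5 = 3 dB.
So the signal is attenuated by 15 − 3 = 12 dB.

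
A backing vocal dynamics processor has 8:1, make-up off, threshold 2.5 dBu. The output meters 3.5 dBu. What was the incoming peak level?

The compressed level sits 3.5 − 2.5 = 1 dB over threshold.
Before 8:1 compression the overshoot was 1 × 8 = 8 dB, so input = 2.5 + 8 = 10.5 dBu.

10.5 dBu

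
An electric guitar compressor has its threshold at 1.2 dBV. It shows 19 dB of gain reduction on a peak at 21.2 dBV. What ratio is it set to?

Input overshoot = 21.2 − 1.2 = 20 dB.
Output overshoot = 20 − 19 = 1 dB.
Ratio = input overshoot / output overshoot = 20 / 1 = 20.

20:1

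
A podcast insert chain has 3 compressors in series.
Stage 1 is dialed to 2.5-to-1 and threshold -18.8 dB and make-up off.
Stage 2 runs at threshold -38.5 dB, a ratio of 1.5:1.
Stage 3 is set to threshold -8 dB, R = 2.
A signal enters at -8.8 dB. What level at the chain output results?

Stage 1: 10 dB above -18.8 dB, reduced 2.5:1 to 4 dB above → -14.8 dB.
Stage 2: overshoot 23.7 dB → 23.7/1.5 = 15.8 dB → -22.7 dB.
Stage 3: below threshold (-22.7 ≤ -8); passes unchanged; output -22.7 dB.

-22.7 dB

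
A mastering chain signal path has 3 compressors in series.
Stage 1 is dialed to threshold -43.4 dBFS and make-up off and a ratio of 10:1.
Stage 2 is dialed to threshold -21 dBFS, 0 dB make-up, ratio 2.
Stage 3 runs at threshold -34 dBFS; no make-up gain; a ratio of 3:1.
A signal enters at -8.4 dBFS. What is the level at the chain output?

-39.9 dBFS

Stage 1: -8.4 dBFS is 35 dB over -43.4 dBFS; at 10:1 that becomes 3.5 dB over, giving -39.9 dBFS.
Stage 2: -39.9 dBFS ≤ -21 dBFS, so stage 2 doesn't engage; output -39.9 dBFS.
Stage 3: -39.9 dBFS ≤ -34 dBFS, so stage 3 doesn't engage; output -39.9 dBFS.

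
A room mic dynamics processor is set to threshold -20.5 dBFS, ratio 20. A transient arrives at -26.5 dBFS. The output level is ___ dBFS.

-26.5 dBFS

-26.5 dBFS is 6 dB below the -20.5 dBFS threshold, so no gain reduction is applied.
Output = input = -26.5 dBFS.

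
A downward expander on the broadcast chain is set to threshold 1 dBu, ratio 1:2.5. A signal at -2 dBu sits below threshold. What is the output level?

-6.5 dBu

The input is 3 dB below the 1 dBu threshold.
A 1:2.5 expander multiplies undershoot by 2.5: 3 × 2.5 = 7.5 dB below threshold.
Output = 1 − 7.5 = -6.5 dBu.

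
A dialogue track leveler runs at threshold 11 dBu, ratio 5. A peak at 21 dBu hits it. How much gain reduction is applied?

Overshoot = 21 − 11 = 10 dB.
At 5:1, output sits 10/5 = 2 dB above threshold.
Gain reduction = 10 − 2 = 8 dB.

8 dB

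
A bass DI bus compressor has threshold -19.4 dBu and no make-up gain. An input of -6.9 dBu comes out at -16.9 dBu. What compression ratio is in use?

5:1

Input overshoot = -6.9 − (-19.4) = 12.5 dB; output overshoot = -16.9 − (-19.4) = 2.5 dB.
Ratio = 12.5 / 2.5 = 5.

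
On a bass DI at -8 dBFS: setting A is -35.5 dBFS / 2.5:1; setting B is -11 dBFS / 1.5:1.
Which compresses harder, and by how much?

A: GR = 27.5 − 27.5/2.5 = 16.5 dB.
B: GR = 3 − 3/1.5 = 1 dB.
A reduces 15.5 dB more.

A, by 15.5 dB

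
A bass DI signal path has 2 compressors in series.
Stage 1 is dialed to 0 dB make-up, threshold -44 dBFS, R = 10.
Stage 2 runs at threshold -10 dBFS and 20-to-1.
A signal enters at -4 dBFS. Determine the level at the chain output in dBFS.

-40 dBFS

Stage 1: 40 dB above -44 dBFS, reduced 10:1 to 4 dB above → -40 dBFS.
Stage 2: -40 dBFS ≤ -10 dBFS, so stage 2 doesn't engage; output -40 dBFS.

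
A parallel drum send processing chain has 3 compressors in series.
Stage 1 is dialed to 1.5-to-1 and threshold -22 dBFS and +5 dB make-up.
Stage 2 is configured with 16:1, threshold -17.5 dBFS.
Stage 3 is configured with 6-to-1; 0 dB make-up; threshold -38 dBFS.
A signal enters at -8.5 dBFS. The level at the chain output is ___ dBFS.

-34.484375 dBFS

Stage 1: -8.5 dBFS is 13.5 dB over -22 dBFS; at 1.5:1 that becomes 9 dB over, giving -13 dBFS; +5 dB make-up → -8 dBFS.
Stage 2: -8 dBFS is 9.5 dB over -17.5 dBFS; at 16:1 that becomes 0.59375 dB over, giving -16.90625 dBFS.
Stage 3: -16.90625 dBFS is 21.09375 dB over -38 dBFS; at 6:1 that becomes 3.515625 dB over, giving -34.484375 dBFS.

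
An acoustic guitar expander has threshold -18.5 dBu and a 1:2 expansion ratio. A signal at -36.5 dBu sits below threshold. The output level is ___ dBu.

Undershoot = (-18.5) − (-36.5) = 18 dB.
At 1:2, that expands to 36 dB under threshold.
Output = -18.5 − 36 = -54.5 dBu.

-54.5 dBu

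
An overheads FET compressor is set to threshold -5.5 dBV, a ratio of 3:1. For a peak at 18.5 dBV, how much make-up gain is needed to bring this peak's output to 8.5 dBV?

Without make-up, output = threshold + overshoot/3 = -5.5 + 8 = 2.5 dBV.
Gap to target: 6 dB.

6 dB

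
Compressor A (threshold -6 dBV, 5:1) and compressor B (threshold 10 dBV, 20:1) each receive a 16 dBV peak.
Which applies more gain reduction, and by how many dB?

A: 22 dB over, compressed to 4.4 dB over, so 17.6 dB of GR.
B: 6 dB over, compressed to 0.3 dB over, so 5.7 dB of GR.
A reduces 11.9 dB more.

A, by 11.9 dB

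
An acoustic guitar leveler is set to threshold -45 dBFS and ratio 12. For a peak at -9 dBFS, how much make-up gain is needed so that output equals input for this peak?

Overshoot 36 dB → 36/12 = 3 dB after compression, so the compressed level is -45 + 3 = -42 dBFS.
Make-up = target − compressed = -9 − (-42) = 33 dB.

33 dB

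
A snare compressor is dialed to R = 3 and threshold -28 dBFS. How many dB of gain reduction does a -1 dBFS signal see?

Overshoot = -1 − (-28) = 27 dB.
A 3:1 ratio leaves 9 dB of that excess.
Gain reduction = 27 − 9 = 18 dB.

18 dB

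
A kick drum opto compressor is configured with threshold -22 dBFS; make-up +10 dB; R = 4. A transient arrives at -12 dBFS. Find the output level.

-12 dBFS sits 10 dB over threshold.
The 10 dB excess becomes 2.5 dB after 4:1 reduction.
So the level is -22 + 2.5 = -19.5 dBFS; make-up adds 10 dB, giving -9.5 dBFS.

-9.5 dBFS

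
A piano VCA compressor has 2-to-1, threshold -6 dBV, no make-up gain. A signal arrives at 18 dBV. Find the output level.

18 dBV sits 24 dB over threshold.
At 2:1 the overshoot is divided by 2, leaving 12 dB above threshold.
So the level is -6 + 12 = 6 dBV.

6 dBV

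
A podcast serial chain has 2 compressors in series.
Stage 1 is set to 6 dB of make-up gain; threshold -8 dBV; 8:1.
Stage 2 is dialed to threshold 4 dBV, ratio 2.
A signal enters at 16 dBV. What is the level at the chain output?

Stage 1: overshoot 24 dB → 24/8 = 3 dB → -5 dBV; +6 dB make-up → 1 dBV.
Stage 2: below threshold (1 ≤ 4); passes unchanged; output 1 dBV.

1 dBV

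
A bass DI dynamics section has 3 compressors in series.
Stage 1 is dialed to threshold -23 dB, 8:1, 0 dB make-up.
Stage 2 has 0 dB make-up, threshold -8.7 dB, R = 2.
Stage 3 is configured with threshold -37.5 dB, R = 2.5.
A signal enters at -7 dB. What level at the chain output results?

Stage 1: 16 dB above -23 dB, reduced 8:1 to 2 dB above → -21 dB.
Stage 2: below threshold (-21 ≤ -8.7); passes unchanged; output -21 dB.
Stage 3: 16.5 dB above -37.5 dB, reduced 2.5:1 to 6.6 dB above → -30.9 dB.

-30.9 dB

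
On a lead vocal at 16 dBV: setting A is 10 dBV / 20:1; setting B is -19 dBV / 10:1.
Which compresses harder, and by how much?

B, by 25.8 dB

A: 6 dB over, compressed to 0.3 dB over, so 5.7 dB of GR.
B: 35 dB over, compressed to 3.5 dB over, so 31.5 dB of GR.
B reduces 25.8 dB more.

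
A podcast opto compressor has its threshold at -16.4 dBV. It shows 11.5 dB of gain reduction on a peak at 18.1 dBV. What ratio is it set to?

1.5:1

Input overshoot = 18.1 − (-16.4) = 34.5 dB.
Output overshoot = 34.5 − 11.5 = 23 dB.
Ratio = input overshoot / output overshoot = 34.5 / 23 = 1.5.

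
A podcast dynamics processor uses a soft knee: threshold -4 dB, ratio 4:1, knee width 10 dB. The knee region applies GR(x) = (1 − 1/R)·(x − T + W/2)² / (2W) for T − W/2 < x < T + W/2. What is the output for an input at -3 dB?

x − T + W/2 = -3 − (-4) + 5 = 6.
GR = (1 − 1/4) × 6² / 20 = 0.75 × 36 / 20 = 1.35 dB.
Output = -3 − 1.35 = -4.35 dB.

-4.35 dB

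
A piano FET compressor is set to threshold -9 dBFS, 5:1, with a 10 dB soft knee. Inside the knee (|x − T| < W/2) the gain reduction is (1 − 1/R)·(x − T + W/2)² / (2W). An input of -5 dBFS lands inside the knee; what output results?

x − T + W/2 = -5 − (-9) + 5 = 9.
GR = (1 − 1/5) × 9² / 20 = 0.8 × 81 / 20 = 3.24 dB.
Output = -5 − 3.24 = -8.24 dBFS.

-8.24 dBFS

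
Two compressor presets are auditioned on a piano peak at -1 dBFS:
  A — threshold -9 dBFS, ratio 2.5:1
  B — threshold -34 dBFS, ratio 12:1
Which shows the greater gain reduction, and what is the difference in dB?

B, by 25.45 dB

A: 8 dB over, compressed to 3.2 dB over, so 4.8 dB of GR.
B: 33 dB over, compressed to 2.75 dB over, so 30.25 dB of GR.
B applies 25.45 dB more gain reduction.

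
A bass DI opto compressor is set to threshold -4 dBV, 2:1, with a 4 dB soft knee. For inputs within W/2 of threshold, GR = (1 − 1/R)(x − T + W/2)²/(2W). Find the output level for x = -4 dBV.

-4.25 dBV

x − T + W/2 = -4 − (-4) + 2 = 2.
GR = (1 − 1/2) × 2² / 8 = 0.5 × 4 / 8 = 0.25 dB.
Output = -4 − 0.25 = -4.25 dBV.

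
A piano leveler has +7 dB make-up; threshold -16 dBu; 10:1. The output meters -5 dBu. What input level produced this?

24 dBu

Stripping the +7 dB make-up gives -12 dBu at the gain stage.
That's 4 dB above the -16 dBu threshold.
Input overshoot = R × output overshoot = 40 dB → input = -16 + 40 = 24 dBu.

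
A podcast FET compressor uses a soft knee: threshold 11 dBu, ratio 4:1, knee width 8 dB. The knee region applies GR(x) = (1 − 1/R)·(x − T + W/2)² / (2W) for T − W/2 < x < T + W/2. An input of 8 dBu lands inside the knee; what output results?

7.953125 dBu

x − T + W/2 = 8 − 11 + 4 = 1.
GR = (1 − 1/4) × 1² / 16 = 0.75 × 1 / 16 = 0.046875 dB.
Output = 8 − 0.046875 = 7.953125 dBu.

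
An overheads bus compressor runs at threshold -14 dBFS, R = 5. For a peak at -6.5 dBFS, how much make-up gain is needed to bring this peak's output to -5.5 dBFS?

7 dB

Without make-up, output = threshold + overshoot/5 = -14 + 1.5 = -12.5 dBFS.
Gap to target: 7 dB.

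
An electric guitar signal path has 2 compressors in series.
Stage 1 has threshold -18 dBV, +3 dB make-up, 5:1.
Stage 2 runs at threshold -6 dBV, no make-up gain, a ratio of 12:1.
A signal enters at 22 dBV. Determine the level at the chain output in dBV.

-7 dBV

Stage 1: overshoot 40 dB → 40/5 = 8 dB → -10 dBV; +3 dB make-up → -7 dBV.
Stage 2: -7 dBV is at or below the -6 dBV threshold — no compression; output -7 dBV.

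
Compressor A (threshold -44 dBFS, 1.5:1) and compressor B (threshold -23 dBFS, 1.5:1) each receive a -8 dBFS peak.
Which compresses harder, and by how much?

A, by 7 dB

A: GR = 36 − 36/1.5 = 12 dB.
B: GR = 15 − 15/1.5 = 5 dB.
A reduces 7 dB more.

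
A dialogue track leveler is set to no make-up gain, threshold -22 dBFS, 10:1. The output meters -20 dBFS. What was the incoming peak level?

-2 dBFS

Post-compression overshoot = -20 − (-22) = 2 dB.
Before 10:1 compression the overshoot was 2 × 10 = 20 dB, so input = -22 + 20 = -2 dBFS.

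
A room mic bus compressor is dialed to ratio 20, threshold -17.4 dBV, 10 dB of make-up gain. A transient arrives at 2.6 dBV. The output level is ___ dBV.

-6.4 dBV

Overshoot: 2.6 − (-17.4) = 20 dB.
20:1 compression reduces that to 20/20 = 1 dB over.
So the level is -17.4 + 1 = -16.4 dBV; make-up adds 10 dB, giving -6.4 dBV.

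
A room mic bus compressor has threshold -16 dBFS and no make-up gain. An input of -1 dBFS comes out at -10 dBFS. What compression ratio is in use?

Input overshoot = -1 − (-16) = 15 dB; output overshoot = -10 − (-16) = 6 dB.
Ratio = 15 / 6 = 2.5.

2.5:1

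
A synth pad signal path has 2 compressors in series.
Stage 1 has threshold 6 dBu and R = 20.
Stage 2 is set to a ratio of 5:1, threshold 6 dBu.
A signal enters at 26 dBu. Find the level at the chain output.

6.2 dBu

Stage 1: overshoot 20 dB → 20/20 = 1 dB → 7 dBu.
Stage 2: overshoot 1 dB → 1/5 = 0.2 dB → 6.2 dBu.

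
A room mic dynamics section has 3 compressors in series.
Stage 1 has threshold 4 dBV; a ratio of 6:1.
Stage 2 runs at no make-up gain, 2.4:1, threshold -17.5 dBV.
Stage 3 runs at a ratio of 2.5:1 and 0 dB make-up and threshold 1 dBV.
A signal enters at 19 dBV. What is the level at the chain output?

-7.5 dBV

Stage 1: 15 dB above 4 dBV, reduced 6:1 to 2.5 dB above → 6.5 dBV.
Stage 2: 24 dB above -17.5 dBV, reduced 2.4:1 to 10 dB above → -7.5 dBV.
Stage 3: -7.5 dBV is at or below the 1 dBV threshold — no compression; output -7.5 dBV.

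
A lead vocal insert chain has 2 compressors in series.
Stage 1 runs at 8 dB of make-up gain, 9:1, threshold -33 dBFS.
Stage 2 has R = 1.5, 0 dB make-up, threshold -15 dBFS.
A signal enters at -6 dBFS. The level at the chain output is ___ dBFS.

-22 dBFS

Stage 1: overshoot 27 dB → 27/9 = 3 dB → -30 dBFS; +8 dB make-up → -22 dBFS.
Stage 2: -22 dBFS ≤ -15 dBFS, so stage 2 doesn't engage; output -22 dBFS.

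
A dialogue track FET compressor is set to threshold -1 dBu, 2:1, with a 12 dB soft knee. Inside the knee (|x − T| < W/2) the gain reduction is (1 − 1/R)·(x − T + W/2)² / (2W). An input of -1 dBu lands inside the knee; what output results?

-1.75 dBu

x − T + W/2 = -1 − (-1) + 6 = 6.
GR = (1 − 1/2) × 6² / 24 = 0.5 × 36 / 24 = 0.75 dB.
Output = -1 − 0.75 = -1.75 dBu.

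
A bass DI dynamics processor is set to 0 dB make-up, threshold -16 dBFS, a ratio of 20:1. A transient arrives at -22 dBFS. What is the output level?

-22 dBFS

-22 dBFS is 6 dB below the -16 dBFS threshold, so no gain reduction is applied.
Output = input = -22 dBFS.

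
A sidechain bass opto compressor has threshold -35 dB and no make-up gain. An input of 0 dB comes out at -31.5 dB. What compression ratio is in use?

10:1

Input overshoot = 0 − (-35) = 35 dB; output overshoot = -31.5 − (-35) = 3.5 dB.
Ratio = 35 / 3.5 = 10.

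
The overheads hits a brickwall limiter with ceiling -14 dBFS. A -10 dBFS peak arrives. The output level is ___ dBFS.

The limiter clamps the peak to its -14 dBFS ceiling.

-14 dBFS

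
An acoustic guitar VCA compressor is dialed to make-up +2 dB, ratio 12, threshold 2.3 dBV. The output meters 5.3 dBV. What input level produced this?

14.3 dBV

Remove make-up: 5.3 − 2 = 3.3 dBV.
The compressed level sits 3.3 − 2.3 = 1 dB over threshold.
Undo the ratio: input overshoot = 1 × 12 = 12 dB, giving input = 14.3 dBV.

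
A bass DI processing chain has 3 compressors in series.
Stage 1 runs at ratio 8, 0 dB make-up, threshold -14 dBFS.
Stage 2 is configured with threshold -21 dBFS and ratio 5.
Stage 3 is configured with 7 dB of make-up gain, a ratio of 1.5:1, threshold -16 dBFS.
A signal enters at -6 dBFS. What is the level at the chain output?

Stage 1: 8 dB above -14 dBFS, reduced 8:1 to 1 dB above → -13 dBFS.
Stage 2: 8 dB above -21 dBFS, reduced 5:1 to 1.6 dB above → -19.4 dBFS.
Stage 3: -19.4 dBFS is at or below the -16 dBFS threshold — no compression; make-up brings it to -12.4 dBFS.

-12.4 dBFS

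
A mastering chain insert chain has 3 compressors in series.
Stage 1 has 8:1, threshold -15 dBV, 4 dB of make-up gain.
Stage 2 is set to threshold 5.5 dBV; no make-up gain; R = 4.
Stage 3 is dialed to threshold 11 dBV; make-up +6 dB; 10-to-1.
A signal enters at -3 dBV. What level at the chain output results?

-3.5 dBV

Stage 1: overshoot 12 dB → 12/8 = 1.5 dB → -13.5 dBV; +4 dB make-up → -9.5 dBV.
Stage 2: -9.5 dBV ≤ 5.5 dBV, so stage 2 doesn't engage; output -9.5 dBV.
Stage 3: -9.5 dBV is at or below the 11 dBV threshold — no compression; make-up brings it to -3.5 dBV.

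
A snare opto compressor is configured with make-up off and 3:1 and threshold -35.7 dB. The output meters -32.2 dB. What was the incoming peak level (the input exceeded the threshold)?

-25.2 dB

Post-compression overshoot = -32.2 − (-35.7) = 3.5 dB.
Undo the ratio: input overshoot = 3.5 × 3 = 10.5 dB, giving input = -25.2 dB.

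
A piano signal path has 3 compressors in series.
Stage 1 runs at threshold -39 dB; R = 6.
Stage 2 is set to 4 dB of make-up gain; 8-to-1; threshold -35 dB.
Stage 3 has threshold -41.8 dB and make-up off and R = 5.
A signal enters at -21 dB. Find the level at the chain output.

Stage 1: overshoot 18 dB → 18/6 = 3 dB → -36 dB.
Stage 2: -36 dB ≤ -35 dB, so stage 2 doesn't engage; make-up brings it to -32 dB.
Stage 3: 9.8 dB above -41.8 dB, reduced 5:1 to 1.96 dB above → -39.84 dB.

-39.84 dB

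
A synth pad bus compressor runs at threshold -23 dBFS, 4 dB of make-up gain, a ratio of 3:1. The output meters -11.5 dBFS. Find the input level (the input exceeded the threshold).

Before make-up, the level was -11.5 − 4 = -15.5 dBFS.
Post-compression overshoot = -15.5 − (-23) = 7.5 dB.
Before 3:1 compression the overshoot was 7.5 × 3 = 22.5 dB, so input = -23 + 22.5 = -0.5 dBFS.

-0.5 dBFS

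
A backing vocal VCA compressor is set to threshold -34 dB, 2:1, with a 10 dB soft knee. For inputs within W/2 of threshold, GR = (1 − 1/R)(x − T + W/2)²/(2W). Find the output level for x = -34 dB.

x − T + W/2 = -34 − (-34) + 5 = 5.
GR = (1 − 1/2) × 5² / 20 = 0.5 × 25 / 20 = 0.625 dB.
Output = -34 − 0.625 = -34.625 dB.

-34.625 dB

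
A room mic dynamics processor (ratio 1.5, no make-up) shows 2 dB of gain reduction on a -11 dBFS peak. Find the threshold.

Let T be the threshold. Output overshoot = (input overshoot)/R, so -13 − T = (-11 − T)/1.5.
1.5·(-13 − T) = -11 − T → 0.5·T = -19.5 − (-11) = -8.5.
T = -8.5/0.5 = -17 dBFS.

-17 dBFS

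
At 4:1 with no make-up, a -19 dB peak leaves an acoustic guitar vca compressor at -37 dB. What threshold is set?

-43 dB

Input is 24 dB above T (since output overshoot × R = input overshoot: (-37 − T)·4 = -19 − T gives T = -43 dB).
Check: -43 + (-19 − (-43))/4 = -43 + 6 = -37 dB. ✓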